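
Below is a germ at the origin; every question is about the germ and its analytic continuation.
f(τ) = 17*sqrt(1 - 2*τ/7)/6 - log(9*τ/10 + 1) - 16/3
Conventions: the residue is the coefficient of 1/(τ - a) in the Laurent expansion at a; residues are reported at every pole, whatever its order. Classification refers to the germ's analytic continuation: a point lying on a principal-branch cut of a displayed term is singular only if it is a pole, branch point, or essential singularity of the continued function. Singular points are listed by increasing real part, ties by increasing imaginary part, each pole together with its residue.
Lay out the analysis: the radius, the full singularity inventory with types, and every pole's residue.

Radius of convergence at 0: 10/9.
At -10/9: a logarithmic branch point.
At 7/2: an algebraic (square-root) branch point.

Branch term (-1)*log(1 - τ/(-10/9)): its argument vanishes at τ = -10/9, a logarithmic branch point, modulus 10/9.
Branch term (17/6)*sqrt(1 - τ/(7/2)): its argument vanishes at τ = 7/2, a square-root branch point, modulus 7/2.
The radius of convergence is the smallest modulus among the singular points: 10/9.
List the singular points by increasing real part (a conjugate pair: the negative imaginary part first).


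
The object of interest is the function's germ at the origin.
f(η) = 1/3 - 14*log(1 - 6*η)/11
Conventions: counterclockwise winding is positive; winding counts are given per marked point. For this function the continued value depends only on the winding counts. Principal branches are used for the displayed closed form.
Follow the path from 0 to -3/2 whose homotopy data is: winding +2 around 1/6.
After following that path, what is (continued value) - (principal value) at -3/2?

The rational part is single-valued and drops out of the difference; each branch term changes only by its own monodromy.
(-14/11)*log(1 - η/(1/6)): each positive loop around 1/6 adds 2*pi*i to the log, so winding +2 contributes (-14/11)*(2)*2*pi*i = -(56/11)*pi*i.
Summing the contributions at η = -3/2 gives -(56/11)*pi*i.

Continued minus principal equals -(56/11)*pi*i.


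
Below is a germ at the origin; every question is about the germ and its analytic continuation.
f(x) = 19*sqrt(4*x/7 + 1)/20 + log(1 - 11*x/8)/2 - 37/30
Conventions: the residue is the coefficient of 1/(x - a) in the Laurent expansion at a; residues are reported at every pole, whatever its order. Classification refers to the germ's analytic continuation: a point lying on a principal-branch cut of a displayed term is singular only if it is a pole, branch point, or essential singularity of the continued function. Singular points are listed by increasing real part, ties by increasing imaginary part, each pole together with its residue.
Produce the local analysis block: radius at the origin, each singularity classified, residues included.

Branch term (19/20)*sqrt(1 - x/(-7/4)): its argument vanishes at x = -7/4, a square-root branch point, modulus 7/4.
Branch term (1/2)*log(1 - x/(8/11)): its argument vanishes at x = 8/11, a logarithmic branch point, modulus 8/11.
The radius of convergence is the smallest modulus among the singular points: 8/11.
List the singular points by increasing real part (a conjugate pair: the negative imaginary part first).

Radius of convergence at 0: 8/11.
At -7/4: an algebraic (square-root) branch point.
At 8/11: a logarithmic branch point.


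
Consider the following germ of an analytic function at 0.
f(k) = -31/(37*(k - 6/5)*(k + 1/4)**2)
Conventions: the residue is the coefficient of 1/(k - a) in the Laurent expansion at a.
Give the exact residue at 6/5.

The residue is -12400/31117.

At the order-1 pole 6/5 set g(k) = (k - (6/5))*f(k) = -31/(37*(k + 1/4)**2).
Simple pole: residue = g(a) at a = 6/5, which is -12400/31117.


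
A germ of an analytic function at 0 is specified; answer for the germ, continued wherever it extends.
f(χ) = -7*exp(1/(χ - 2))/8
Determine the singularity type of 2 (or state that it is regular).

The point is an essential singularity.

The exponent 1/(χ - (2)) has a pole at 2, so exp(1/(χ - (2))) takes every nonzero value near it: an essential singularity (not a pole of any order).


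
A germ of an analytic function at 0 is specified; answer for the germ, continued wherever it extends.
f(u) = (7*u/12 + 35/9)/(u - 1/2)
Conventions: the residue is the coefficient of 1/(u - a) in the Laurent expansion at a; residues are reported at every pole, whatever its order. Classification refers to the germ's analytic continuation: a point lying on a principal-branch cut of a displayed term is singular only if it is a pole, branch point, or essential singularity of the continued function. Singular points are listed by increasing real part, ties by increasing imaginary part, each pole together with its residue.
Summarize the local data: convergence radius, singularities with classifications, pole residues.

Denominator factor (u - 1/2): pole of order 1 at 1/2, modulus 1/2.
The radius of convergence is the smallest modulus among the singular points: 1/2.
At the order-1 pole 1/2 set g(u) = (u - (1/2))*f(u) = 7*u/12 + 35/9.
Simple pole: residue = g(a) at a = 1/2, which is 301/72.

Radius of convergence at 0: 1/2.
At 1/2: a pole of order 1; residue 301/72.


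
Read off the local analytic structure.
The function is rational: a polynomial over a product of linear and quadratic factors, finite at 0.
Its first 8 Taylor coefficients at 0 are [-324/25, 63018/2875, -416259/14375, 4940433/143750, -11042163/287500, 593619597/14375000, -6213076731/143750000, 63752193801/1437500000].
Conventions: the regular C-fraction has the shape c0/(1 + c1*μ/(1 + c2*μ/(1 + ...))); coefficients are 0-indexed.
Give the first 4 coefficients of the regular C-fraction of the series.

The regular C-fraction coefficients are [-324/25, 389/230, -16562/44735, 1863/3890].

Taylor coefficients (read off): a_0 = -324/25, a_1 = 63018/2875, a_2 = -416259/14375, a_3 = 4940433/143750.
c0 = a_0 = -324/25. Peel one level at a time: if S = 1 + c*μ/S' with S'(0) = 1, then c is the μ-coefficient of S and S' = c*μ/(S - 1).
S_1 = c0/f = 1 + (389/230)*μ + (8281/13225)*μ^2 + ...; c1 = 389/230.
S_2 = c1*μ/(S_1 - 1) = 1 + (-16562/44735)*μ + (670761/3783025)*μ^2 + ...; c2 = -16562/44735.
S_3 = c2*μ/(S_2 - 1) = 1 + (1863/3890)*μ + ...; c3 = 1863/3890.


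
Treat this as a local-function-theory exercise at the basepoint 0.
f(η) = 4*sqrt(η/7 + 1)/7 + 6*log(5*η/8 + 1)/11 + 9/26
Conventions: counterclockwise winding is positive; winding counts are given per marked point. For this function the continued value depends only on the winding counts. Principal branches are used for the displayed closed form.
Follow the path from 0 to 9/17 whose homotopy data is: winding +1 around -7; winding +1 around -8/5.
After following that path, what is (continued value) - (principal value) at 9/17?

Continued minus principal equals (-(64/833)*sqrt(238)) + ((12/11)*pi)*i.

The rational part is single-valued and drops out of the difference; each branch term changes only by its own monodromy.
(4/7)*sqrt(1 - η/(-7)): winding +1 is odd, the square root flips sign, contributing -2*(4/7)*sqrt(1 - (9/17)/(-7)) = -2*(4/7)*sqrt(128/119) = -(64/833)*sqrt(238).
(6/11)*log(1 - η/(-8/5)): each positive loop around -8/5 adds 2*pi*i to the log, so winding +1 contributes (6/11)*(1)*2*pi*i = (12/11)*pi*i.
Summing the contributions at η = 9/17 gives (-(64/833)*sqrt(238)) + ((12/11)*pi)*i.


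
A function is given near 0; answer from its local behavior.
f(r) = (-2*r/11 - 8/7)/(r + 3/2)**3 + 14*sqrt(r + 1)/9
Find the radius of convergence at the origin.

The radius of convergence is 1.

Denominator factor (r + 3/2)^3: pole of order 3 at -3/2, modulus 3/2.
Branch term (14/9)*sqrt(1 - r/(-1)): its argument vanishes at r = -1, a square-root branch point, modulus 1.
The radius of convergence is the smallest modulus among the singular points: 1.


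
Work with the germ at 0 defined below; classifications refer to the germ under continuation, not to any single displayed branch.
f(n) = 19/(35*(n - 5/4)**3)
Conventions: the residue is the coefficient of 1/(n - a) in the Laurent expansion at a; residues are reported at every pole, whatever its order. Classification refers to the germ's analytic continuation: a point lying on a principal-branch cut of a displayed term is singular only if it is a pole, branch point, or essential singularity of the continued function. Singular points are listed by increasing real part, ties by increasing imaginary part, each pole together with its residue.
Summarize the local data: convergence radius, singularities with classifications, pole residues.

Radius of convergence at 0: 5/4.
At 5/4: a pole of order 3; residue 0.

Denominator factor (n - 5/4)^3: pole of order 3 at 5/4, modulus 5/4.
The radius of convergence is the smallest modulus among the singular points: 5/4.
At the order-3 pole 5/4 set g(n) = (n - (5/4))^3*f(n) = 19/35.
Order-3 pole: residue = g''(a)/2; g''(5/4) = 0, so the residue is 0.


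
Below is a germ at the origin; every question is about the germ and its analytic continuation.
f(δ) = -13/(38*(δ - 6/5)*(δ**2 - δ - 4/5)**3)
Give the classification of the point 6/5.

The point is a pole of order 1.

The denominator factor δ - 6/5 vanishes at 6/5 and appears to the power 1; the numerator there equals -13/38, nonzero, and no other factor vanishes.
Hence a pole whose order is the multiplicity, 1.


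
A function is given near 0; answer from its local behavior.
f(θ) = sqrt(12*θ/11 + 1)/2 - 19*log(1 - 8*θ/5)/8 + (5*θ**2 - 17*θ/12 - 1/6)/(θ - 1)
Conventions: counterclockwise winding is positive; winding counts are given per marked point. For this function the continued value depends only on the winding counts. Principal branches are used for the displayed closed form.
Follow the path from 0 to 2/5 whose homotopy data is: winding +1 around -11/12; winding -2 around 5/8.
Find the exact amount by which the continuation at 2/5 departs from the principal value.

Continued minus principal equals (-(1/55)*sqrt(4345)) + ((19/2)*pi)*i.

The rational part is single-valued and drops out of the difference; each branch term changes only by its own monodromy.
(1/2)*sqrt(1 - θ/(-11/12)): winding +1 is odd, the square root flips sign, contributing -2*(1/2)*sqrt(1 - (2/5)/(-11/12)) = -2*(1/2)*sqrt(79/55) = -(1/55)*sqrt(4345).
(-19/8)*log(1 - θ/(5/8)): each positive loop around 5/8 adds 2*pi*i to the log, so winding -2 contributes (-19/8)*(-2)*2*pi*i = (19/2)*pi*i.
Summing the contributions at θ = 2/5 gives (-(1/55)*sqrt(4345)) + ((19/2)*pi)*i.


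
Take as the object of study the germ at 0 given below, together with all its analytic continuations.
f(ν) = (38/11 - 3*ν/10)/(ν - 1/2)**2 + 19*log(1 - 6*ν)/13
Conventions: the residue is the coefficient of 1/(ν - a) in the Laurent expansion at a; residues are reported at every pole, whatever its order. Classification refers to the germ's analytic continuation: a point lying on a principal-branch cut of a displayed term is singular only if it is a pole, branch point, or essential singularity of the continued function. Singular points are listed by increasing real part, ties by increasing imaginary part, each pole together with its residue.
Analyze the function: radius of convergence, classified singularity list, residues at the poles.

Denominator factor (ν - 1/2)^2: pole of order 2 at 1/2, modulus 1/2.
Branch term (19/13)*log(1 - ν/(1/6)): its argument vanishes at ν = 1/6, a logarithmic branch point, modulus 1/6.
The radius of convergence is the smallest modulus among the singular points: 1/6.
The branch term is analytic at 1/2 and contributes nothing to the residue; only the rational part matters.
At the order-2 pole 1/2 set g(ν) = (ν - (1/2))^2*(rational part) = 38/11 - 3*ν/10.
Order-2 pole: residue = g'(a); g'(1/2) = -3/10, so the residue is -3/10.
List the singular points by increasing real part (a conjugate pair: the negative imaginary part first).

Radius of convergence at 0: 1/6.
At 1/6: a logarithmic branch point.
At 1/2: a pole of order 2; residue -3/10.


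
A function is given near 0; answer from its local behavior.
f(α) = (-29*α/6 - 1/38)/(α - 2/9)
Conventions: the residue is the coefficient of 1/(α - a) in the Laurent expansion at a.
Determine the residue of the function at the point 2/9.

The residue is -1129/1026.

At the order-1 pole 2/9 set g(α) = (α - (2/9))*f(α) = -29*α/6 - 1/38.
Simple pole: residue = g(a) at a = 2/9, which is -1129/1026.


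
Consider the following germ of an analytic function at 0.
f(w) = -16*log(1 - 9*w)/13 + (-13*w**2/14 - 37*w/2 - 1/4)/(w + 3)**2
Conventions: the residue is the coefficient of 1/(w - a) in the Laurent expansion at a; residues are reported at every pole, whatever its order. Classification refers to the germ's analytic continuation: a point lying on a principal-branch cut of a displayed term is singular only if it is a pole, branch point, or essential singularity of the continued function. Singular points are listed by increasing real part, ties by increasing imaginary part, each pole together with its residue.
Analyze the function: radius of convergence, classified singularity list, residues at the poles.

Denominator factor (w + 3)^2: pole of order 2 at -3, modulus 3.
Branch term (-16/13)*log(1 - w/(1/9)): its argument vanishes at w = 1/9, a logarithmic branch point, modulus 1/9.
The radius of convergence is the smallest modulus among the singular points: 1/9.
The branch term is analytic at -3 and contributes nothing to the residue; only the rational part matters.
At the order-2 pole -3 set g(w) = (w - (-3))^2*(rational part) = -13*w**2/14 - 37*w/2 - 1/4.
Order-2 pole: residue = g'(a); g'(-3) = -181/14, so the residue is -181/14.
List the singular points by increasing real part (a conjugate pair: the negative imaginary part first).

Radius of convergence at 0: 1/9.
At -3: a pole of order 2; residue -181/14.
At 1/9: a logarithmic branch point.


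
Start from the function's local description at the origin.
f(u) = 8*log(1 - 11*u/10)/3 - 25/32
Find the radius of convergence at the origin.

Branch term (8/3)*log(1 - u/(10/11)): its argument vanishes at u = 10/11, a logarithmic branch point, modulus 10/11.
The radius of convergence is the smallest modulus among the singular points: 10/11.

The radius of convergence is 10/11.


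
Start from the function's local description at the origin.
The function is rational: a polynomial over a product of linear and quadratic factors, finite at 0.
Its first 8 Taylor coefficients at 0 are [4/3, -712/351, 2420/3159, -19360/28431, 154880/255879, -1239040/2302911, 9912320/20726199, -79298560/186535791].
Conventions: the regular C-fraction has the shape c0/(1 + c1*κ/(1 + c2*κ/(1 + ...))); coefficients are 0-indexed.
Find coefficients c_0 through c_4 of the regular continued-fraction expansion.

The regular C-fraction coefficients are [4/3, 178/117, -23819/20826, -715715/4239782, 16198/23819].

Taylor coefficients (read off): a_0 = 4/3, a_1 = -712/351, a_2 = 2420/3159, a_3 = -19360/28431, a_4 = 154880/255879.
c0 = a_0 = 4/3. Peel one level at a time: if S = 1 + c*κ/S' with S'(0) = 1, then c is the κ-coefficient of S and S' = c*κ/(S - 1).
S_1 = c0/f = 1 + (178/117)*κ + (23819/13689)*κ^2 + ...; c1 = 178/117.
S_2 = c1*κ/(S_1 - 1) = 1 + (-23819/20826)*κ + (-55055/285156)*κ^2 + ...; c2 = -23819/20826.
S_3 = c2*κ/(S_2 - 1) = 1 + (-715715/4239782)*κ + (65130065/567344761)*κ^2 + ...; c3 = -715715/4239782.
S_4 = c3*κ/(S_3 - 1) = 1 + (16198/23819)*κ + ...; c4 = 16198/23819.


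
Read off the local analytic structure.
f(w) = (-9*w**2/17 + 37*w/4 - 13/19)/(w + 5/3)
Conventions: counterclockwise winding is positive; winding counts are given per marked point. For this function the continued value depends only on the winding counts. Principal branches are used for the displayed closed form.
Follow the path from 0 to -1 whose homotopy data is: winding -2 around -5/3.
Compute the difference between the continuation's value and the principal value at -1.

The function is rational, hence single-valued: continuing it around any pole returns the same value, so the difference is 0.

Continued minus principal equals 0.


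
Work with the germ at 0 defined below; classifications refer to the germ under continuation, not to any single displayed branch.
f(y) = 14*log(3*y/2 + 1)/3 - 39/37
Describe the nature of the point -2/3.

The point is a logarithmic branch point.

The term (14/3)*log(1 - y/(-2/3)) has argument 1 - -2/3/(-2/3) = 0 at -2/3: a logarithmic (infinitely-sheeted) branch point; the remaining terms are analytic or single-valued there.


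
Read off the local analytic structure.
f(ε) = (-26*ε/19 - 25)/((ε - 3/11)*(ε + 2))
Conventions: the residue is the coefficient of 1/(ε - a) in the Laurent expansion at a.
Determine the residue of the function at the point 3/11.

At the order-1 pole 3/11 set g(ε) = (ε - (3/11))*f(ε) = (-26*ε/19 - 25)/(ε + 2).
Simple pole: residue = g(a) at a = 3/11, which is -5303/475.

The residue is -5303/475.


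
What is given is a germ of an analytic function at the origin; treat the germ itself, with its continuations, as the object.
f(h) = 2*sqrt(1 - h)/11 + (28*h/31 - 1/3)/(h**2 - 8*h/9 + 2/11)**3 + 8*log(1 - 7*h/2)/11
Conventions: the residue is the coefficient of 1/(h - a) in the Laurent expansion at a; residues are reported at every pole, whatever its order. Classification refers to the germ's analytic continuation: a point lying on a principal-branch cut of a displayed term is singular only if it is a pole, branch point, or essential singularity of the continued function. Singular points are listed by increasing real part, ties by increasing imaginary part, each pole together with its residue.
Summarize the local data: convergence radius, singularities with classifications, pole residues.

Radius of convergence at 0: 2/7.
At 2/7: a logarithmic branch point.
At 4/9 - (1/99)*sqrt(154): a pole of order 3; residue -(45251217/1361024)*sqrt(154).
At 4/9 + (1/99)*sqrt(154): a pole of order 3; residue (45251217/1361024)*sqrt(154).
At 1: an algebraic (square-root) branch point.

Denominator factor (h**2 - 8*h/9 + 2/11)^3: discriminant 56/891, real irrational roots 4/9 + (1/99)*sqrt(154) and 4/9 - (1/99)*sqrt(154); poles of order 3, moduli 4/9 + (1/99)*sqrt(154) and 4/9 - (1/99)*sqrt(154).
Branch term (8/11)*log(1 - h/(2/7)): its argument vanishes at h = 2/7, a logarithmic branch point, modulus 2/7.
Branch term (2/11)*sqrt(1 - h/(1)): its argument vanishes at h = 1, a square-root branch point, modulus 1.
The radius of convergence is the smallest modulus among the singular points: 2/7.
The branch terms are analytic at 4/9 - (1/99)*sqrt(154) and contribute nothing to the residue; only the rational part matters.
The factor h**2 - 8*h/9 + 2/11 splits as (h - a)(h - a') with a = 4/9 - (1/99)*sqrt(154), a' = 4/9 + (1/99)*sqrt(154). At the order-3 pole a set g(h) = (h - a)^3*(rational part) = [28*h/31 - 1/3] / (h - a')^3.
Order-3 pole: residue = g''(a)/2; g''(4/9 - (1/99)*sqrt(154)) = -(45251217/680512)*sqrt(154), so the residue is -(45251217/1361024)*sqrt(154).
The branch terms are analytic at 4/9 + (1/99)*sqrt(154) and contribute nothing to the residue; only the rational part matters.
The factor h**2 - 8*h/9 + 2/11 splits as (h - a)(h - a') with a = 4/9 + (1/99)*sqrt(154), a' = 4/9 - (1/99)*sqrt(154). At the order-3 pole a set g(h) = (h - a)^3*(rational part) = [28*h/31 - 1/3] / (h - a')^3.
Order-3 pole: residue = g''(a)/2; g''(4/9 + (1/99)*sqrt(154)) = (45251217/680512)*sqrt(154), so the residue is (45251217/1361024)*sqrt(154).
List the singular points by increasing real part (a conjugate pair: the negative imaginary part first).


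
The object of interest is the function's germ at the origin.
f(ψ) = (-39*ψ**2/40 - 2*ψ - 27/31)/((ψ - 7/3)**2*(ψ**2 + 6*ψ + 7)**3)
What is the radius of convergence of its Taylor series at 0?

The radius of convergence is 3 - sqrt(2).

Denominator factor (ψ - 7/3)^2: pole of order 2 at 7/3, modulus 7/3.
Denominator factor (ψ**2 + 6*ψ + 7)^3: discriminant 8, real irrational roots -3 + sqrt(2) and -3 - sqrt(2); poles of order 3, moduli 3 - sqrt(2) and 3 + sqrt(2).
The radius of convergence is the smallest modulus among the singular points: 3 - sqrt(2).


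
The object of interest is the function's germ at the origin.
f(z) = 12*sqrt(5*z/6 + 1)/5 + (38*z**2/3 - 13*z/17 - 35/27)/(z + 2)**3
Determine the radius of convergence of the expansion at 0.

Denominator factor (z + 2)^3: pole of order 3 at -2, modulus 2.
Branch term (12/5)*sqrt(1 - z/(-6/5)): its argument vanishes at z = -6/5, a square-root branch point, modulus 6/5.
The radius of convergence is the smallest modulus among the singular points: 6/5.

The radius of convergence is 6/5.


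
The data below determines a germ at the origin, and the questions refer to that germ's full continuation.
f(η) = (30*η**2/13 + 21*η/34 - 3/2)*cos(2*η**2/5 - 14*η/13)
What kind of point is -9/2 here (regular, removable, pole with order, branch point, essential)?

There is no denominator, hence no pole anywhere.
The factor cos(2*η**2/5 - 14*η/13) is entire.
So the germ continues analytically to -9/2.

The point is a regular point.


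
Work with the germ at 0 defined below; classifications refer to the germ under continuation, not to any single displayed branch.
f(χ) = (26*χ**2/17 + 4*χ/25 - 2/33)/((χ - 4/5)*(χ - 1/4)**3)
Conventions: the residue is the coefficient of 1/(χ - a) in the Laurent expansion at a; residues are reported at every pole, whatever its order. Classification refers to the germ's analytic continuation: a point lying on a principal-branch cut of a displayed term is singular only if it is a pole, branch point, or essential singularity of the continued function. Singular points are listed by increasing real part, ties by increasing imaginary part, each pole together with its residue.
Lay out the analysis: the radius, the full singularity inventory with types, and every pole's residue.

Radius of convergence at 0: 1/4.
At 1/4: a pole of order 3; residue -4695424/746691.
At 4/5: a pole of order 1; residue 4695424/746691.

Denominator factor (χ - 1/4)^3: pole of order 3 at 1/4, modulus 1/4.
Denominator factor (χ - 4/5): pole of order 1 at 4/5, modulus 4/5.
The radius of convergence is the smallest modulus among the singular points: 1/4.
At the order-3 pole 1/4 set g(χ) = (χ - (1/4))^3*f(χ) = (26*χ**2/17 + 4*χ/25 - 2/33)/(χ - 4/5).
Order-3 pole: residue = g''(a)/2; g''(1/4) = -9390848/746691, so the residue is -4695424/746691.
At the order-1 pole 4/5 set g(χ) = (χ - (4/5))*f(χ) = (26*χ**2/17 + 4*χ/25 - 2/33)/(χ - 1/4)**3.
Simple pole: residue = g(a) at a = 4/5, which is 4695424/746691.
List the singular points by increasing real part (a conjugate pair: the negative imaginary part first).


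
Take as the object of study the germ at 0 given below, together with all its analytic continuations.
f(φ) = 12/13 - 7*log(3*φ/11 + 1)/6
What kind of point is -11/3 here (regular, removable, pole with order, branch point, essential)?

The term (-7/6)*log(1 - φ/(-11/3)) has argument 1 - -11/3/(-11/3) = 0 at -11/3: a logarithmic (infinitely-sheeted) branch point; the remaining terms are analytic or single-valued there.

The point is a logarithmic branch point.


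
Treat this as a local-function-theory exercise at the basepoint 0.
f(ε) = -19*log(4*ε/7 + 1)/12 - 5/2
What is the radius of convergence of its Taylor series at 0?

The radius of convergence is 7/4.

Branch term (-19/12)*log(1 - ε/(-7/4)): its argument vanishes at ε = -7/4, a logarithmic branch point, modulus 7/4.
The radius of convergence is the smallest modulus among the singular points: 7/4.


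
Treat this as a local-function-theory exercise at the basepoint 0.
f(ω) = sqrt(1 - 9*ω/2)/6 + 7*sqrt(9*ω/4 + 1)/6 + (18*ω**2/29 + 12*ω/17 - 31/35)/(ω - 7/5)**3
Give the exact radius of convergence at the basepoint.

Denominator factor (ω - 7/5)^3: pole of order 3 at 7/5, modulus 7/5.
Branch term (7/6)*sqrt(1 - ω/(-4/9)): its argument vanishes at ω = -4/9, a square-root branch point, modulus 4/9.
Branch term (1/6)*sqrt(1 - ω/(2/9)): its argument vanishes at ω = 2/9, a square-root branch point, modulus 2/9.
The radius of convergence is the smallest modulus among the singular points: 2/9.

The radius of convergence is 2/9.


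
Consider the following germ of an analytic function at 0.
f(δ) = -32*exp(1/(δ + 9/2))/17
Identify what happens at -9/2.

The point is an essential singularity.

The exponent 1/(δ - (-9/2)) has a pole at -9/2, so exp(1/(δ - (-9/2))) takes every nonzero value near it: an essential singularity (not a pole of any order).


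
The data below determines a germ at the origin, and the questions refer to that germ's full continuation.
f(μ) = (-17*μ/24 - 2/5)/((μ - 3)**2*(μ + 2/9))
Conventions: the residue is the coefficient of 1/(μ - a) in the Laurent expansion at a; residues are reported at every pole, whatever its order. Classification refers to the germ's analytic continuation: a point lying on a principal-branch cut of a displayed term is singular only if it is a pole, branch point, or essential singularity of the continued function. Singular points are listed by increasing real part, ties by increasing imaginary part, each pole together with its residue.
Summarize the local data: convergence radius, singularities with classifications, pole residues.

Denominator factor (μ + 2/9): pole of order 1 at -2/9, modulus 2/9.
Denominator factor (μ - 3)^2: pole of order 2 at 3, modulus 3.
The radius of convergence is the smallest modulus among the singular points: 2/9.
At the order-1 pole -2/9 set g(μ) = (μ - (-2/9))*f(μ) = (-17*μ/24 - 2/5)/(μ - 3)**2.
Simple pole: residue = g(a) at a = -2/9, which is -393/16820.
At the order-2 pole 3 set g(μ) = (μ - (3))^2*f(μ) = (-17*μ/24 - 2/5)/(μ + 2/9).
Order-2 pole: residue = g'(a); g'(3) = 393/16820, so the residue is 393/16820.
List the singular points by increasing real part (a conjugate pair: the negative imaginary part first).

Radius of convergence at 0: 2/9.
At -2/9: a pole of order 1; residue -393/16820.
At 3: a pole of order 2; residue 393/16820.


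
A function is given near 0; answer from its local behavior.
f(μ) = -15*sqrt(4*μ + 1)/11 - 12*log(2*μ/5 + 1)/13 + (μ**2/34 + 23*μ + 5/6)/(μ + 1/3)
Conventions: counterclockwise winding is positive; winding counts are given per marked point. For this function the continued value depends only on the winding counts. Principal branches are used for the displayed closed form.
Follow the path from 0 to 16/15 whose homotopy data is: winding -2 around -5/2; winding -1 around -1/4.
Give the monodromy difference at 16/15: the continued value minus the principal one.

The rational part is single-valued and drops out of the difference; each branch term changes only by its own monodromy.
(-12/13)*log(1 - μ/(-5/2)): each positive loop around -5/2 adds 2*pi*i to the log, so winding -2 contributes (-12/13)*(-2)*2*pi*i = (48/13)*pi*i.
(-15/11)*sqrt(1 - μ/(-1/4)): winding -1 is odd, the square root flips sign, contributing -2*(-15/11)*sqrt(1 - (16/15)/(-1/4)) = -2*(-15/11)*sqrt(79/15) = (2/11)*sqrt(1185).
Summing the contributions at μ = 16/15 gives ((2/11)*sqrt(1185)) + ((48/13)*pi)*i.

Continued minus principal equals ((2/11)*sqrt(1185)) + ((48/13)*pi)*i.


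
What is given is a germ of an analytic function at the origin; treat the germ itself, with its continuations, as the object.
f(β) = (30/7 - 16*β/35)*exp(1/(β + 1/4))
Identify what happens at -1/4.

The exponent 1/(β - (-1/4)) has a pole at -1/4, so exp(1/(β - (-1/4))) takes every nonzero value near it: an essential singularity (not a pole of any order).

The point is an essential singularity.


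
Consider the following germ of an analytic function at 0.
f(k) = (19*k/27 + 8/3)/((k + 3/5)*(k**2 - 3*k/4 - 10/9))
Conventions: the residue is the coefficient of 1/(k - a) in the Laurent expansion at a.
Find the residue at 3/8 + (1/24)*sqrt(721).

The residue is 1010/271 - (192110/1758519)*sqrt(721).

The factor k**2 - 3*k/4 - 10/9 splits as (k - a)(k - a') with a = 3/8 + (1/24)*sqrt(721), a' = 3/8 - (1/24)*sqrt(721). At the order-1 pole a set g(k) = (k - a)*f(k) = [(19*k/27 + 8/3)/(k + 3/5)] / (k - a').
Simple pole: residue = g(a) at a = 3/8 + (1/24)*sqrt(721), which is 1010/271 - (192110/1758519)*sqrt(721).


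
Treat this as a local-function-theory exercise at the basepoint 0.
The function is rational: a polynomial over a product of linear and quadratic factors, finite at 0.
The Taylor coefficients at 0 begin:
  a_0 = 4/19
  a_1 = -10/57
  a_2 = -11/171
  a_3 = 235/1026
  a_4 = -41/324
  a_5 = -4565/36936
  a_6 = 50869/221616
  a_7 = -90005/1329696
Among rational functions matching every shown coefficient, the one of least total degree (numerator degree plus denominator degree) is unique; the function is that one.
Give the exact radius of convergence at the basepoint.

No rational of total degree below 2 reproduces all 8 coefficients; solving the [0/2] Pade equations on them gives f(v) = 4/(19*(v**2 + 5*v/6 + 1)), whose expansion matches every shown term.
Denominator factor (v**2 + 5*v/6 + 1): discriminant -119/36, complex-conjugate roots (-5/12) + ((1/12)*sqrt(119))*i and (-5/12) - ((1/12)*sqrt(119))*i; poles of order 1, moduli 1 and 1.
The radius of convergence is the smallest modulus among the singular points: 1.

The radius of convergence is 1.


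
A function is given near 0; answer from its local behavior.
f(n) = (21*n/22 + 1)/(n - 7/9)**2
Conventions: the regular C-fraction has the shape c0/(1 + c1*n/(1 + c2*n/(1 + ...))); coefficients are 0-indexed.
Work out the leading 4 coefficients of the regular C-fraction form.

The regular C-fraction coefficients are [81/49, -543/154, 39675/27874, -594/1267].

Taylor coefficients (expand at 0): a_0 = 81/49, a_1 = 43983/7546, a_2 = 323676/26411, a_3 = 8089713/369754.
c0 = a_0 = 81/49. Peel one level at a time: if S = 1 + c*n/S' with S'(0) = 1, then c is the n-coefficient of S and S' = c*n/(S - 1).
S_1 = c0/f = 1 + (-543/154)*n + (119025/23716)*n^2 + ...; c1 = -543/154.
S_2 = c1*n/(S_1 - 1) = 1 + (39675/27874)*n + (1071225/1605289)*n^2 + ...; c2 = 39675/27874.
S_3 = c2*n/(S_2 - 1) = 1 + (-594/1267)*n + ...; c3 = -594/1267.


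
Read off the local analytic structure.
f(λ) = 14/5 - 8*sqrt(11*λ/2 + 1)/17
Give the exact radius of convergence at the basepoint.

Branch term (-8/17)*sqrt(1 - λ/(-2/11)): its argument vanishes at λ = -2/11, a square-root branch point, modulus 2/11.
The radius of convergence is the smallest modulus among the singular points: 2/11.

The radius of convergence is 2/11.


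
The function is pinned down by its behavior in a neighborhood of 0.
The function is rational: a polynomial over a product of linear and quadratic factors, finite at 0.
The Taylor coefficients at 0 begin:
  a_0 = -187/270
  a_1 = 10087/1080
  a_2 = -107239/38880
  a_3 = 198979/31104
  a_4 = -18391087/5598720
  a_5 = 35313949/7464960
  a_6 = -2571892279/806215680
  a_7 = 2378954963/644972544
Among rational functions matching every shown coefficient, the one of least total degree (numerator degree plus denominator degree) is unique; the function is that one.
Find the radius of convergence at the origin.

The radius of convergence is 12/11.

No rational of total degree below 3 reproduces all 8 coefficients; solving the [1/2] Pade equations on them gives f(ψ) = (17/15 - 15*ψ)/((ψ - 3/2)*(ψ + 12/11)), whose expansion matches every shown term.
Denominator factor (ψ - 3/2): pole of order 1 at 3/2, modulus 3/2.
Denominator factor (ψ + 12/11): pole of order 1 at -12/11, modulus 12/11.
The radius of convergence is the smallest modulus among the singular points: 12/11.


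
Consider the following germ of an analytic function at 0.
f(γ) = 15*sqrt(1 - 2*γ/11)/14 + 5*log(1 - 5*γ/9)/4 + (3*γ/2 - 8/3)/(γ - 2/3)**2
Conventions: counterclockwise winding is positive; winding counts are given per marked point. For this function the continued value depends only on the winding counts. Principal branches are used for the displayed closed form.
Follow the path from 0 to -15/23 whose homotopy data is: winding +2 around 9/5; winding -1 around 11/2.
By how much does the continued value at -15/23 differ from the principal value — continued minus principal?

Continued minus principal equals (-(15/1771)*sqrt(71599)) + ((5)*pi)*i.

The rational part is single-valued and drops out of the difference; each branch term changes only by its own monodromy.
(15/14)*sqrt(1 - γ/(11/2)): winding -1 is odd, the square root flips sign, contributing -2*(15/14)*sqrt(1 - (-15/23)/(11/2)) = -2*(15/14)*sqrt(283/253) = -(15/1771)*sqrt(71599).
(5/4)*log(1 - γ/(9/5)): each positive loop around 9/5 adds 2*pi*i to the log, so winding +2 contributes (5/4)*(2)*2*pi*i = (5)*pi*i.
Summing the contributions at γ = -15/23 gives (-(15/1771)*sqrt(71599)) + ((5)*pi)*i.


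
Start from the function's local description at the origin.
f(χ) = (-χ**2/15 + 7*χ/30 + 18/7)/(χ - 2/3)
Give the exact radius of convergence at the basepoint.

The radius of convergence is 2/3.

Denominator factor (χ - 2/3): pole of order 1 at 2/3, modulus 2/3.
The radius of convergence is the smallest modulus among the singular points: 2/3.


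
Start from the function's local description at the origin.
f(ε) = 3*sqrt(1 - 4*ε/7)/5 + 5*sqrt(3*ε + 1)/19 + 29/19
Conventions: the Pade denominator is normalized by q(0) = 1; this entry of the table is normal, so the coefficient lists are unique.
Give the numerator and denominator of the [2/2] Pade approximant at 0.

Taylor coefficients needed (expand at 0): a_0 = 227/95, a_1 = 297/1330, a_2 = -11937/37240, a_3 = 227877/521360, a_4 = -4876617/5839232.
Write the denominator as Q(ε) = 1 + q1*ε + q2*ε^2. Requiring Q*f - P = O(ε^5) with deg P <= 2 kills the coefficients of ε^3..ε^4 in Q*f:
  ε^3: a_3 + q1*a_2 + q2*a_1 = 0, i.e. 227877/521360 + (-11937/37240)*q1 + (297/1330)*q2 = 0.
  ε^4: a_4 + q1*a_3 + q2*a_2 = 0, i.e. -4876617/5839232 + (227877/521360)*q1 + (-11937/37240)*q2 = 0.
Solving this linear system: q1 = -200160083/22191652, q2 = -9261019681/621366256.
The numerator is Q*f truncated at degree 2: P0 = a_0 = 227/95; P1 = a_1 + q1*a_0 = -8993111759/421641388; P2 = a_2 + q1*a_1 + q2*a_0 = -64001946013/1686565552.

The Pade approximant has numerator coefficients [227/95, -8993111759/421641388, -64001946013/1686565552]; denominator coefficients [1, -200160083/22191652, -9261019681/621366256].


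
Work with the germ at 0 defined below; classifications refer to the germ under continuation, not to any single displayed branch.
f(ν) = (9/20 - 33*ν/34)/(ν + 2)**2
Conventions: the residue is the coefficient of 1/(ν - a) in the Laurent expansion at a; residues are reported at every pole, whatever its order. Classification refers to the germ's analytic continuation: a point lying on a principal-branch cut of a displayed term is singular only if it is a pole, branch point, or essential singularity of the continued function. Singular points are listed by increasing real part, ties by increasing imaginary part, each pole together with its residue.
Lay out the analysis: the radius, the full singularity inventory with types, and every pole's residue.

Denominator factor (ν + 2)^2: pole of order 2 at -2, modulus 2.
The radius of convergence is the smallest modulus among the singular points: 2.
At the order-2 pole -2 set g(ν) = (ν - (-2))^2*f(ν) = 9/20 - 33*ν/34.
Order-2 pole: residue = g'(a); g'(-2) = -33/34, so the residue is -33/34.

Radius of convergence at 0: 2.
At -2: a pole of order 2; residue -33/34.


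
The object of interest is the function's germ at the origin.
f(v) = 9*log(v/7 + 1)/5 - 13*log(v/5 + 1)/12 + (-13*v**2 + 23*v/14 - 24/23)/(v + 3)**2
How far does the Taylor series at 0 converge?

Denominator factor (v + 3)^2: pole of order 2 at -3, modulus 3.
Branch term (9/5)*log(1 - v/(-7)): its argument vanishes at v = -7, a logarithmic branch point, modulus 7.
Branch term (-13/12)*log(1 - v/(-5)): its argument vanishes at v = -5, a logarithmic branch point, modulus 5.
The radius of convergence is the smallest modulus among the singular points: 3.

The radius of convergence is 3.


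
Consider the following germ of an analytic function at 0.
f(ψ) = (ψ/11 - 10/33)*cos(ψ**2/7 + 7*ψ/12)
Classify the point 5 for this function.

The point is a regular point.

There is no denominator, hence no pole anywhere.
The factor cos(ψ**2/7 + 7*ψ/12) is entire.
So the germ continues analytically to 5.


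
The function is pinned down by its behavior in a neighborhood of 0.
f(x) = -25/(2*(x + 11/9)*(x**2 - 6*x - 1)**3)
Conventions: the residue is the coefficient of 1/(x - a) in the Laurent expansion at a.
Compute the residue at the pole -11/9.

At the order-1 pole -11/9 set g(x) = (x - (-11/9))*f(x) = -25/(2*(x**2 - 6*x - 1)**3).
Simple pole: residue = g(a) at a = -11/9, which is -13286025/509680208.

The residue is -13286025/509680208.


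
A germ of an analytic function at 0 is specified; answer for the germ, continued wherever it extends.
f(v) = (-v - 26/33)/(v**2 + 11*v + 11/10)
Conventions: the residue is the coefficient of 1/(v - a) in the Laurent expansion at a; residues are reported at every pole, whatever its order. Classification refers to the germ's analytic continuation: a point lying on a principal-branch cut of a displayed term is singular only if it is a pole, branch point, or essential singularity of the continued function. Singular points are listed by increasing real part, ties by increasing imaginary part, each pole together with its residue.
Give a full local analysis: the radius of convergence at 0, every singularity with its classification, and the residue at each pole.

Radius of convergence at 0: 11/2 - (1/10)*sqrt(2915).
At -11/2 - (1/10)*sqrt(2915): a pole of order 1; residue -1/2 - (311/38478)*sqrt(2915).
At -11/2 + (1/10)*sqrt(2915): a pole of order 1; residue -1/2 + (311/38478)*sqrt(2915).

Denominator factor (v**2 + 11*v + 11/10): discriminant 583/5, real irrational roots -11/2 + (1/10)*sqrt(2915) and -11/2 - (1/10)*sqrt(2915); poles of order 1, moduli 11/2 - (1/10)*sqrt(2915) and 11/2 + (1/10)*sqrt(2915).
The radius of convergence is the smallest modulus among the singular points: 11/2 - (1/10)*sqrt(2915).
The factor v**2 + 11*v + 11/10 splits as (v - a)(v - a') with a = -11/2 - (1/10)*sqrt(2915), a' = -11/2 + (1/10)*sqrt(2915). At the order-1 pole a set g(v) = (v - a)*f(v) = [-v - 26/33] / (v - a').
Simple pole: residue = g(a) at a = -11/2 - (1/10)*sqrt(2915), which is -1/2 - (311/38478)*sqrt(2915).
The factor v**2 + 11*v + 11/10 splits as (v - a)(v - a') with a = -11/2 + (1/10)*sqrt(2915), a' = -11/2 - (1/10)*sqrt(2915). At the order-1 pole a set g(v) = (v - a)*f(v) = [-v - 26/33] / (v - a').
Simple pole: residue = g(a) at a = -11/2 + (1/10)*sqrt(2915), which is -1/2 + (311/38478)*sqrt(2915).
List the singular points by increasing real part (a conjugate pair: the negative imaginary part first).


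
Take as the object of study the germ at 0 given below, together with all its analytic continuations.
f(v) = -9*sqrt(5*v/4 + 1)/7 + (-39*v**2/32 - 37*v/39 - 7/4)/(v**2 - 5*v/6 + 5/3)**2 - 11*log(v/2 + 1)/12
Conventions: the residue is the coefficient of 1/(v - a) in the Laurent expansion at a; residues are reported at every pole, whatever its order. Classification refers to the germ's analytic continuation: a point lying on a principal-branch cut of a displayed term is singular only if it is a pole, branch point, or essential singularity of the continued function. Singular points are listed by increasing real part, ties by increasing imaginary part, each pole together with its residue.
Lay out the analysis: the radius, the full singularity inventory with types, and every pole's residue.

Radius of convergence at 0: 4/5.
At -2: a logarithmic branch point.
At -4/5: an algebraic (square-root) branch point.
At (5/12) - ((1/12)*sqrt(215))*i: a pole of order 2; residue -((46911/1201850)*sqrt(215))*i.
At (5/12) + ((1/12)*sqrt(215))*i: a pole of order 2; residue ((46911/1201850)*sqrt(215))*i.


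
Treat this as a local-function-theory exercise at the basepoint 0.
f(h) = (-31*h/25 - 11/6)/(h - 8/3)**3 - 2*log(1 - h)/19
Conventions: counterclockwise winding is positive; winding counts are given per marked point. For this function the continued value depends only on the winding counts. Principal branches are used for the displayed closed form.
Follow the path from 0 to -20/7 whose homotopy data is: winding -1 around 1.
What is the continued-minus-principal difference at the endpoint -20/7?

Continued minus principal equals (4/19)*pi*i.

The rational part is single-valued and drops out of the difference; each branch term changes only by its own monodromy.
(-2/19)*log(1 - h/(1)): each positive loop around 1 adds 2*pi*i to the log, so winding -1 contributes (-2/19)*(-1)*2*pi*i = (4/19)*pi*i.
Summing the contributions at h = -20/7 gives (4/19)*pi*i.
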